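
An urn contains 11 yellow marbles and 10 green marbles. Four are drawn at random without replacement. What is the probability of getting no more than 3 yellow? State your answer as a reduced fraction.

377/399

There are C(21,4) = 5985 ways to choose the 4.
The complement is exactly 4 yellow: C(11,4)·C(10,0) = 330.
Probability = 1 − 330/5985 = 5655/5985 = 377/399.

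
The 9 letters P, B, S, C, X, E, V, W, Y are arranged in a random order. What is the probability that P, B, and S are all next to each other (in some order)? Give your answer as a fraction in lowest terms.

1/12

There are 9! = 362880 arrangements.
Treat the three as one block: 7! placements × 3! orders within the block = 5040·6 = 30240.
Probability = 30240/362880 = 1/12.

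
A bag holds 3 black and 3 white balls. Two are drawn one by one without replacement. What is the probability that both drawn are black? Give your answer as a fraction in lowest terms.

Multiply the conditional probabilities at each draw: 3/6 · 2/5 = 6/30 = 1/5.

1/5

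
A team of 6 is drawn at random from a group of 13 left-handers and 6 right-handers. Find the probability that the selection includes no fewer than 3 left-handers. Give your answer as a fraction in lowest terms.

Total selections: C(19,6) = 27132.
Favorable selections (no fewer than 3 left-handers): C(13,3)·C(6,3) + C(13,4)·C(6,2) + C(13,5)·C(6,1) + C(13,6)·C(6,0) = 5720 + 10725 + 7722 + 1716 = 25883.
Probability = 25883/27132.

25883/27132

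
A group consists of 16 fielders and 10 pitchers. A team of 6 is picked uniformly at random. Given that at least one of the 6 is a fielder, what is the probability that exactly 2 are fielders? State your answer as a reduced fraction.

Work in counts. Selections with at least one fielder: C(26,6) − C(10,6) = 230230 − 210 = 230020.
Of those, selections where exactly 2 are fielders: C(16,2)·C(10,4) = 120·210 = 25200.
Conditional probability = 25200/230020 = 180/1643.

180/1643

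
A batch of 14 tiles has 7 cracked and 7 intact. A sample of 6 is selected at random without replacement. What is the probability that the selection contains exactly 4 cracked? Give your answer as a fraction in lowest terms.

35/143

There are C(14,6) = 3003 ways to choose 6 from 14.
Selections with exactly 4 cracked: choose 4 of the 7 cracked and 2 of the 7 intact, C(7,4)·C(7,2) = 35·21 = 735.
Probability = 735/3003 = 35/143.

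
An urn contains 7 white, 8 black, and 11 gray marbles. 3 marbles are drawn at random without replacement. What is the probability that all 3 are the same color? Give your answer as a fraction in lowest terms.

32/325

There are C(26,3) = 2600 ways to draw 3 marbles.
All same color: C(7,3) + C(8,3) + C(11,3) = 35 + 56 + 165 = 256.
Probability = 256/2600 = 32/325.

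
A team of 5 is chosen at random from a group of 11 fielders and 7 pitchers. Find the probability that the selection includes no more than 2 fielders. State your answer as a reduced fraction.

37/136

Total selections: C(18,5) = 8568.
Favorable selections (no more than 2 fielders): C(11,0)·C(7,5) + C(11,1)·C(7,4) + C(11,2)·C(7,3) = 21 + 385 + 1925 = 2331.
Probability = 2331/8568 = 37/136.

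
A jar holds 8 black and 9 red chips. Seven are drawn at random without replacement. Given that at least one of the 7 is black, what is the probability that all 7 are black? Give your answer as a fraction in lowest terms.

Work in counts. Selections with at least one black: C(17,7) − C(9,7) = 19448 − 36 = 19412.
Of those, selections where all 7 are black: C(8,7) = 8.
Conditional probability = 8/19412 = 2/4853.

2/4853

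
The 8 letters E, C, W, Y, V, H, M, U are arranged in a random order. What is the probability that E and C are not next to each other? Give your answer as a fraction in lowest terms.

3/4

There are 8! = 40320 arrangements.
Arrangements with E and C adjacent: 2·7! = 10080.
So not adjacent: 40320 − 10080 = 30240, probability 30240/40320 = 3/4.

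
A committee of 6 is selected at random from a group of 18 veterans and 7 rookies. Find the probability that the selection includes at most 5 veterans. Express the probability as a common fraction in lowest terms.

There are C(25,6) = 177100 ways to choose the 6.
Favorable selections (at most 5 veterans): C(18,0)·C(7,6) + C(18,1)·C(7,5) + C(18,2)·C(7,4) + C(18,3)·C(7,3) + C(18,4)·C(7,2) + C(18,5)·C(7,1) = 7 + 378 + 5355 + 28560 + 64260 + 59976 = 158536.
Probability = 158536/177100 = 5662/6325.

5662/6325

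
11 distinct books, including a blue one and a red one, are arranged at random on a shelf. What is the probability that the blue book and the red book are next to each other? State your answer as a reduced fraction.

2/11

There are 11! = 39916800 arrangements.
Treat the blue book and the red book as a block: 10! arrangements of the blocks × 2 orders within the block = 2·3628800 = 7257600.
Probability = 7257600/39916800 = 2/11.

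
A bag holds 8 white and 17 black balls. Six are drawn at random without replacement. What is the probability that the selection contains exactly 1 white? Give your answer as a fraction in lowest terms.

1768/6325

Total number of selections: C(25,6) = 177100.
Selections with exactly 1 white: choose 1 of the 8 white and 5 of the 17 black, C(8,1)·C(17,5) = 8·6188 = 49504.
Probability = 49504/177100 = 1768/6325.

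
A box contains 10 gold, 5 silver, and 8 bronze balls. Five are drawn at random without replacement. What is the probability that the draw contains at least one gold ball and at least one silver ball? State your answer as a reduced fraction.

23850/33649

There are C(23,5) = 33649 possible draws.
By inclusion-exclusion on the complements, draws missing all gold or all silver: C(13,5) + C(18,5) − C(8,5) = 1287 + 8568 − 56 = 9799.
So draws with at least one of each: 33649 − 9799 = 23850, probability 23850/33649.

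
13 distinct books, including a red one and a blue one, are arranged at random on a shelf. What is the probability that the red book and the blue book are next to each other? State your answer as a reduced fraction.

2/13

There are 13! = 6227020800 arrangements.
Treat the red book and the blue book as a block: 12! arrangements of the blocks × 2 orders within the block = 2·479001600 = 958003200.
Probability = 958003200/6227020800 = 2/13.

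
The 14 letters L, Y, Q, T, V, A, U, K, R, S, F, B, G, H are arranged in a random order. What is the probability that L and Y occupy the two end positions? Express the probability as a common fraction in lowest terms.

There are 14! = 87178291200 arrangements.
Place L and Y at the ends in 2 ways, arrange the remaining 12 in 12! = 479001600 ways: 2·479001600 = 958003200.
Probability = 958003200/87178291200 = 1/91.

1/91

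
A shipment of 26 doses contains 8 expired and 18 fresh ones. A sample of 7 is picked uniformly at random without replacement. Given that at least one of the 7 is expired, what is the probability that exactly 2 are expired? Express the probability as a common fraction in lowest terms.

Work in counts. Selections with at least one expired: C(26,7) − C(18,7) = 657800 − 31824 = 625976.
Of those, selections where exactly 2 are expired: C(8,2)·C(18,5) = 28·8568 = 239904.
Conditional probability = 239904/625976 = 29988/78247.

29988/78247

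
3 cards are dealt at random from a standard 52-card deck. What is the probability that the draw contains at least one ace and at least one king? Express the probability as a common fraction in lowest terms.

188/5525

There are C(52,3) = 22100 possible draws.
By inclusion-exclusion on the complements, draws missing all aces or all kings: C(48,3) + C(48,3) − C(44,3) = 17296 + 17296 − 13244 = 21348.
So draws with at least one of each: 22100 − 21348 = 752, probability 752/22100 = 188/5525.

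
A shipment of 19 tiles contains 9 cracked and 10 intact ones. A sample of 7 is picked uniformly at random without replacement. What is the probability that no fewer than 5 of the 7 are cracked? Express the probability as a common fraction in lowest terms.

1091/8398

Total selections: C(19,7) = 50388.
Favorable selections (no fewer than 5 cracked): C(9,5)·C(10,2) + C(9,6)·C(10,1) + C(9,7)·C(10,0) = 5670 + 840 + 36 = 6546.
Probability = 6546/50388 = 1091/8398.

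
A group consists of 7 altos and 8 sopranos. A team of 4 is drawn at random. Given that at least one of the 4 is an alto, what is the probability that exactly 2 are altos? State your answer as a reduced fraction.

84/185

Work in counts. Selections with at least one alto: C(15,4) − C(8,4) = 1365 − 70 = 1295.
Of those, selections where exactly 2 are altos: C(7,2)·C(8,2) = 21·28 = 588.
Conditional probability = 588/1295 = 84/185.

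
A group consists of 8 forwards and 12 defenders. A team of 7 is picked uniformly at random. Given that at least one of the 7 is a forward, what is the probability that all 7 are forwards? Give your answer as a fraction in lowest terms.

1/9591

Work in counts. Selections with at least one forward: C(20,7) − C(12,7) = 77520 − 792 = 76728.
Of those, selections where all 7 are forwards: C(8,7) = 8.
Conditional probability = 8/76728 = 1/9591.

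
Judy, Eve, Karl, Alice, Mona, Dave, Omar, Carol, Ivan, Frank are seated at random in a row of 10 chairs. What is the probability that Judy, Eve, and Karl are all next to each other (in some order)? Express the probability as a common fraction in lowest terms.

There are 10! = 3628800 arrangements.
Treat the three as one block: 8! placements × 3! orders within the block = 40320·6 = 241920.
Probability = 241920/3628800 = 1/15.

1/15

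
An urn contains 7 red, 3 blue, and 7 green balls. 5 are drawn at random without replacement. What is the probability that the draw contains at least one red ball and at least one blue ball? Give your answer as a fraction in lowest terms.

565/884

There are C(17,5) = 6188 possible draws.
By inclusion-exclusion on the complements, draws missing all red or all blue: C(10,5) + C(14,5) − C(7,5) = 252 + 2002 − 21 = 2233.
So draws with at least one of each: 6188 − 2233 = 3955, probability 3955/6188 = 565/884.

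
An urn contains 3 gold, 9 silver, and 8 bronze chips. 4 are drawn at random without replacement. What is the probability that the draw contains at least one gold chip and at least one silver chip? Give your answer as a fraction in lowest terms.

There are C(20,4) = 4845 possible draws.
By inclusion-exclusion on the complements, draws missing all gold or all silver: C(17,4) + C(11,4) − C(8,4) = 2380 + 330 − 70 = 2640.
So draws with at least one of each: 4845 − 2640 = 2205, probability 2205/4845 = 147/323.

147/323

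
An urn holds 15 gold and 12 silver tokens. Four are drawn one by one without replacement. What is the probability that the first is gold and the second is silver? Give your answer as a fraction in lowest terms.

10/39

Multiply the conditional probabilities at each draw: 15/27 · 12/26 = 180/702 = 10/39.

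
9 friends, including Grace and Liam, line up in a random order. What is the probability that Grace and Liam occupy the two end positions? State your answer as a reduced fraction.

There are 9! = 362880 arrangements.
Place Grace and Liam at the ends in 2 ways, arrange the remaining 7 in 7! = 5040 ways: 2·5040 = 10080.
Probability = 10080/362880 = 1/36.

1/36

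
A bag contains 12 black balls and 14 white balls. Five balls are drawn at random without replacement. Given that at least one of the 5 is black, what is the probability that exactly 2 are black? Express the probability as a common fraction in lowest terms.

84/223

Work in counts. Selections with at least one black: C(26,5) − C(14,5) = 65780 − 2002 = 63778.
Of those, selections where exactly 2 are black: C(12,2)·C(14,3) = 66·364 = 24024.
Conditional probability = 24024/63778 = 84/223.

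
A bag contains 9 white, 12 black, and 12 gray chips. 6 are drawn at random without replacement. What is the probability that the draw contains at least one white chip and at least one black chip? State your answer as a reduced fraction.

8211/9889

There are C(33,6) = 1107568 possible draws.
By inclusion-exclusion on the complements, draws missing all white or all black: C(24,6) + C(21,6) − C(12,6) = 134596 + 54264 − 924 = 187936.
So draws with at least one of each: 1107568 − 187936 = 919632, probability 919632/1107568 = 8211/9889.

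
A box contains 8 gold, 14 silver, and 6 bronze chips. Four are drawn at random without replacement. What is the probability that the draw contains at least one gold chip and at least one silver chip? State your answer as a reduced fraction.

There are C(28,4) = 20475 possible draws.
By inclusion-exclusion on the complements, draws missing all gold or all silver: C(20,4) + C(14,4) − C(6,4) = 4845 + 1001 − 15 = 5831.
So draws with at least one of each: 20475 − 5831 = 14644, probability 14644/20475 = 2092/2925.

2092/2925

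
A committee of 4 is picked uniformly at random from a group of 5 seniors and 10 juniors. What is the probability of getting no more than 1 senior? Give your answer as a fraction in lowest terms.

54/91

There are C(15,4) = 1365 ways to choose the 4.
Favorable selections (no more than 1 senior): C(5,0)·C(10,4) + C(5,1)·C(10,3) = 210 + 600 = 810.
Probability = 810/1365 = 54/91.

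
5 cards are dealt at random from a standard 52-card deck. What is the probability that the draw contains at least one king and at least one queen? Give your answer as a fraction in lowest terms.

6509/64974

There are C(52,5) = 2598960 possible draws.
By inclusion-exclusion on the complements, draws missing all kings or all queens: C(48,5) + C(48,5) − C(44,5) = 1712304 + 1712304 − 1086008 = 2338600.
So draws with at least one of each: 2598960 − 2338600 = 260360, probability 260360/2598960 = 6509/64974.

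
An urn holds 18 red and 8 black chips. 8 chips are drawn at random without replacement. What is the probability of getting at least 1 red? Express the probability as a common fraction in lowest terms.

1562274/1562275

There are C(26,8) = 1562275 ways to choose the 8.
The complement is all 8 are black: C(8,8) = 1.
Probability = 1 − 1/1562275 = 1562274/1562275.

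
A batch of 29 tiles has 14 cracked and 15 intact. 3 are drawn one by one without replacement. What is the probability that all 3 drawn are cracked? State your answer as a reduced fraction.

Multiply the conditional probabilities at each draw: 14/29 · 13/28 · 12/27 = 2184/21924 = 26/261.

26/261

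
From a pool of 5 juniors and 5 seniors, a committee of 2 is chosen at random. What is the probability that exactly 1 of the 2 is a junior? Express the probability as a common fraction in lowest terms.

5/9

There are C(10,2) = 45 ways to choose 2 from 10.
Selections with exactly 1 junior: choose 1 of the 5 juniors and 1 of the 5 seniors, C(5,1)·C(5,1) = 5·5 = 25.
Probability = 25/45 = 5/9.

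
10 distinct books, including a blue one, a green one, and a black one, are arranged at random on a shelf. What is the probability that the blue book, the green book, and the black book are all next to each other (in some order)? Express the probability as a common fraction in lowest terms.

1/15

There are 10! = 3628800 arrangements.
Treat the three as one block: 8! placements × 3! orders within the block = 40320·6 = 241920.
Probability = 241920/3628800 = 1/15.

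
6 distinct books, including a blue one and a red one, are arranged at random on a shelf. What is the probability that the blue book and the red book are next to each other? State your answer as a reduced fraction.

There are 6! = 720 arrangements.
Treat the blue book and the red book as a block: 5! arrangements of the blocks × 2 orders within the block = 2·120 = 240.
Probability = 240/720 = 1/3.

1/3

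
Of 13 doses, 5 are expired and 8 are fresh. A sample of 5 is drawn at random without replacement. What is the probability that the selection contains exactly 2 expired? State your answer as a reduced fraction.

Total number of selections: C(13,5) = 1287.
Selections with exactly 2 expired: choose 2 of the 5 expired and 3 of the 8 fresh, C(5,2)·C(8,3) = 10·56 = 560.
Probability = 560/1287.

560/1287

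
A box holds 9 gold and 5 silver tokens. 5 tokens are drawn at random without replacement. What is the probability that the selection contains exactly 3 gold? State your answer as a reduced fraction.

The sample space is all 5-subsets of the 14: C(14,5) = 2002.
Selections with exactly 3 gold: choose 3 of the 9 gold and 2 of the 5 silver, C(9,3)·C(5,2) = 84·10 = 840.
Probability = 840/2002 = 60/143.

60/143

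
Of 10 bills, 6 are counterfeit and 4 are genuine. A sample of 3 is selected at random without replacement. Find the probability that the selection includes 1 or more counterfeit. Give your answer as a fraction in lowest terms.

There are C(10,3) = 120 ways to choose the 3.
The complement is all 3 are genuine: C(4,3) = 4.
Probability = 1 − 4/120 = 116/120 = 29/30.

29/30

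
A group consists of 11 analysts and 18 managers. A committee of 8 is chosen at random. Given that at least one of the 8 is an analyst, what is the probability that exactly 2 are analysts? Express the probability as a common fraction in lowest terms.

Work in counts. Selections with at least one analyst: C(29,8) − C(18,8) = 4292145 − 43758 = 4248387.
Of those, selections where exactly 2 are analysts: C(11,2)·C(18,6) = 55·18564 = 1021020.
Conditional probability = 1021020/4248387 = 2380/9903.

2380/9903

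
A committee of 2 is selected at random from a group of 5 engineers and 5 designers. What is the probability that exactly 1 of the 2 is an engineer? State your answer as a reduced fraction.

There are C(10,2) = 45 ways to choose 2 from 10.
Selections with exactly 1 engineer: choose 1 of the 5 engineers and 1 of the 5 designers, C(5,1)·C(5,1) = 5·5 = 25.
Probability = 25/45 = 5/9.

5/9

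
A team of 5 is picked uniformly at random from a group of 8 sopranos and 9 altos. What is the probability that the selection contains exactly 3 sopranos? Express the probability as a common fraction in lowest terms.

Total number of selections: C(17,5) = 6188.
Selections with exactly 3 sopranos: choose 3 of the 8 sopranos and 2 of the 9 altos, C(8,3)·C(9,2) = 56·36 = 2016.
Probability = 2016/6188 = 72/221.

72/221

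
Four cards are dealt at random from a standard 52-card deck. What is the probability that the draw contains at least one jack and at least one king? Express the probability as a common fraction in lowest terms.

1332/20825

There are C(52,4) = 270725 possible draws.
By inclusion-exclusion on the complements, draws missing all jacks or all kings: C(48,4) + C(48,4) − C(44,4) = 194580 + 194580 − 135751 = 253409.
So draws with at least one of each: 270725 − 253409 = 17316, probability 17316/270725 = 1332/20825.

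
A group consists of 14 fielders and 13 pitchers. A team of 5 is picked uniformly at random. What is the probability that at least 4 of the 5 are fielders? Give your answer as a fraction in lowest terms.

Total selections: C(27,5) = 80730.
Favorable selections (at least 4 fielders): C(14,4)·C(13,1) + C(14,5)·C(13,0) = 13013 + 2002 = 15015.
Probability = 15015/80730 = 77/414.

77/414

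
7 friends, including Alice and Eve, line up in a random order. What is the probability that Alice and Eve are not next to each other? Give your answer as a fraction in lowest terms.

5/7

There are 7! = 5040 arrangements.
Arrangements with Alice and Eve adjacent: 2·6! = 1440.
So not adjacent: 5040 − 1440 = 3600, probability 3600/5040 = 5/7.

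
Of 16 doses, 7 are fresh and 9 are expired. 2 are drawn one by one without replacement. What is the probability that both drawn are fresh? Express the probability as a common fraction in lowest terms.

7/40

Multiply the conditional probabilities at each draw: 7/16 · 6/15 = 42/240 = 7/40.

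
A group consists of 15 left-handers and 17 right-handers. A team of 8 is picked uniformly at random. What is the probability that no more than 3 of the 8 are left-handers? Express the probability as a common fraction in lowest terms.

There are C(32,8) = 10518300 ways to choose the 8.
Favorable selections (no more than 3 left-handers): C(15,0)·C(17,8) + C(15,1)·C(17,7) + C(15,2)·C(17,6) + C(15,3)·C(17,5) = 24310 + 291720 + 1299480 + 2815540 = 4431050.
Probability = 4431050/10518300 = 6817/16182.

6817/16182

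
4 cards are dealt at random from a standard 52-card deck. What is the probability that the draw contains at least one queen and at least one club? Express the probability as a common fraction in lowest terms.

There are C(52,4) = 270725 possible draws.
By inclusion-exclusion on the complements, draws missing all queens or all clubs: C(48,4) + C(39,4) − C(36,4) = 194580 + 82251 − 58905 = 217926.
So draws with at least one of each: 270725 − 217926 = 52799, probability 52799/270725.

52799/270725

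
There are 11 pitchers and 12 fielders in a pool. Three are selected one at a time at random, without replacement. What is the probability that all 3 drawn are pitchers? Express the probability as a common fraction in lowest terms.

Multiply the conditional probabilities at each draw: 11/23 · 10/22 · 9/21 = 990/10626 = 15/161.

15/161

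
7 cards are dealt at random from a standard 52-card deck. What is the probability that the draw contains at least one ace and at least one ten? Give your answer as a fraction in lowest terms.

3105873/16723070

There are C(52,7) = 133784560 possible draws.
By inclusion-exclusion on the complements, draws missing all aces or all tens: C(48,7) + C(48,7) − C(44,7) = 73629072 + 73629072 − 38320568 = 108937576.
So draws with at least one of each: 133784560 − 108937576 = 24846984, probability 24846984/133784560 = 3105873/16723070.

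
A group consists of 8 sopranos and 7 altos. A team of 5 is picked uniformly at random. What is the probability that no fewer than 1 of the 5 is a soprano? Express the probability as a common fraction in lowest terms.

142/143

Total selections: C(15,5) = 3003.
Favorable selections (no fewer than 1 soprano): C(8,1)·C(7,4) + C(8,2)·C(7,3) + C(8,3)·C(7,2) + C(8,4)·C(7,1) + C(8,5)·C(7,0) = 280 + 980 + 1176 + 490 + 56 = 2982.
Probability = 2982/3003 = 142/143.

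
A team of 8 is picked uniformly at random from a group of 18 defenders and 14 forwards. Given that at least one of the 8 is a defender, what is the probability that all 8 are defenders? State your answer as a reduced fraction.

1122/269623

Work in counts. Selections with at least one defender: C(32,8) − C(14,8) = 10518300 − 3003 = 10515297.
Of those, selections where all 8 are defenders: C(18,8) = 43758.
Conditional probability = 43758/10515297 = 1122/269623.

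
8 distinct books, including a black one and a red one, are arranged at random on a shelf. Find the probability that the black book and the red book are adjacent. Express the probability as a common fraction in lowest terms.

There are 8! = 40320 arrangements.
Treat the black book and the red book as a block: 7! arrangements of the blocks × 2 orders within the block = 2·5040 = 10080.
Probability = 10080/40320 = 1/4.

1/4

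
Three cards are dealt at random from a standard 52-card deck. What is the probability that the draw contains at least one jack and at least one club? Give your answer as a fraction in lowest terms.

33/260

There are C(52,3) = 22100 possible draws.
By inclusion-exclusion on the complements, draws missing all jacks or all clubs: C(48,3) + C(39,3) − C(36,3) = 17296 + 9139 − 7140 = 19295.
So draws with at least one of each: 22100 − 19295 = 2805, probability 2805/22100 = 33/260.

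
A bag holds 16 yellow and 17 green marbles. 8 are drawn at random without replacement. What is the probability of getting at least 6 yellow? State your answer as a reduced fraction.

There are C(33,8) = 13884156 ways to choose the 8.
Favorable selections (at least 6 yellow): C(16,6)·C(17,2) + C(16,7)·C(17,1) + C(16,8)·C(17,0) = 1089088 + 194480 + 12870 = 1296438.
Probability = 1296438/13884156 = 1511/16182.

1511/16182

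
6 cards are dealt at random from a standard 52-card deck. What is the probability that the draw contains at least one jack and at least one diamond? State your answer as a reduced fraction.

There are C(52,6) = 20358520 possible draws.
By inclusion-exclusion on the complements, draws missing all jacks or all diamonds: C(48,6) + C(39,6) − C(36,6) = 12271512 + 3262623 − 1947792 = 13586343.
So draws with at least one of each: 20358520 − 13586343 = 6772177, probability 6772177/20358520.

6772177/20358520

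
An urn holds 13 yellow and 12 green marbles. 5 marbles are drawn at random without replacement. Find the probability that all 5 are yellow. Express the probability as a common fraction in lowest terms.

There are C(25,5) = 53130 possible selections.
Selections with all yellow: C(13,5) = 1287.
Probability = 1287/53130 = 39/1610.

39/1610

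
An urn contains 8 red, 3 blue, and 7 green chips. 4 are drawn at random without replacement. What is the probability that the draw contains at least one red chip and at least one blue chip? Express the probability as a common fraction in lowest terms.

76/153

There are C(18,4) = 3060 possible draws.
By inclusion-exclusion on the complements, draws missing all red or all blue: C(10,4) + C(15,4) − C(7,4) = 210 + 1365 − 35 = 1540.
So draws with at least one of each: 3060 − 1540 = 1520, probability 1520/3060 = 76/153.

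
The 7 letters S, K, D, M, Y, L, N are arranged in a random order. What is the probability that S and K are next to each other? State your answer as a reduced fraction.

2/7

There are 7! = 5040 arrangements.
Treat S and K as a block: 6! arrangements of the blocks × 2 orders within the block = 2·720 = 1440.
Probability = 1440/5040 = 2/7.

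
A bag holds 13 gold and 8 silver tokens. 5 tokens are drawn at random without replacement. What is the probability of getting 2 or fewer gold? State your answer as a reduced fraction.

254/969

There are C(21,5) = 20349 ways to choose the 5.
Favorable selections (2 or fewer gold): C(13,0)·C(8,5) + C(13,1)·C(8,4) + C(13,2)·C(8,3) = 56 + 910 + 4368 = 5334.
Probability = 5334/20349 = 254/969.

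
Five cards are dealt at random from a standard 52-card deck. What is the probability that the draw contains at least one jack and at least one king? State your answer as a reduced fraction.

6509/64974

There are C(52,5) = 2598960 possible draws.
By inclusion-exclusion on the complements, draws missing all jacks or all kings: C(48,5) + C(48,5) − C(44,5) = 1712304 + 1712304 − 1086008 = 2338600.
So draws with at least one of each: 2598960 − 2338600 = 260360, probability 260360/2598960 = 6509/64974.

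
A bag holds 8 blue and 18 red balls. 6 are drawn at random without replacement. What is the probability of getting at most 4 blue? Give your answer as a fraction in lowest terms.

Total selections: C(26,6) = 230230.
Count the complement (more than 4 blue): C(8,5)·C(18,1) + C(8,6)·C(18,0) = 1008 + 28 = 1036.
Probability = 1 − 1036/230230 = 229194/230230 = 16371/16445.

16371/16445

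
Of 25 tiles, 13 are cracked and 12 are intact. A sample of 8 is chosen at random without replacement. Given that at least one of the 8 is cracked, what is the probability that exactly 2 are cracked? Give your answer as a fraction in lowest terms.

Work in counts. Selections with at least one cracked: C(25,8) − C(12,8) = 1081575 − 495 = 1081080.
Of those, selections where exactly 2 are cracked: C(13,2)·C(12,6) = 78·924 = 72072.
Conditional probability = 72072/1081080 = 1/15.

1/15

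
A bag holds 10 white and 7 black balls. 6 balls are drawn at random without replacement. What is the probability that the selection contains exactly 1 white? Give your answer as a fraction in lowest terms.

15/884

Total number of selections: C(17,6) = 12376.
Selections with exactly 1 white: choose 1 of the 10 white and 5 of the 7 black, C(10,1)·C(7,5) = 10·21 = 210.
Probability = 210/12376 = 15/884.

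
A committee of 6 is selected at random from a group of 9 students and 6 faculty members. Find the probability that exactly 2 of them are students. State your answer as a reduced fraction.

The sample space is all 6-subsets of the 15: C(15,6) = 5005.
Selections with exactly 2 students: choose 2 of the 9 students and 4 of the 6 faculty members, C(9,2)·C(6,4) = 36·15 = 540.
Probability = 540/5005 = 108/1001.

108/1001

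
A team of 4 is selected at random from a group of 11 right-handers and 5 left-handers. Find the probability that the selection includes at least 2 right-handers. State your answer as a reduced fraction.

341/364

There are C(16,4) = 1820 ways to choose the 4.
Count the complement (fewer than 2 right-handers): C(11,0)·C(5,4) + C(11,1)·C(5,3) = 5 + 110 = 115.
Probability = 1 − 115/1820 = 1705/1820 = 341/364.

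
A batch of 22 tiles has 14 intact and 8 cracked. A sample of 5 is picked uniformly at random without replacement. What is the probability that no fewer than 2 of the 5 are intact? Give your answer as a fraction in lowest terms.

Total selections: C(22,5) = 26334.
Favorable selections (no fewer than 2 intact): C(14,2)·C(8,3) + C(14,3)·C(8,2) + C(14,4)·C(8,1) + C(14,5)·C(8,0) = 5096 + 10192 + 8008 + 2002 = 25298.
Probability = 25298/26334 = 1807/1881.

1807/1881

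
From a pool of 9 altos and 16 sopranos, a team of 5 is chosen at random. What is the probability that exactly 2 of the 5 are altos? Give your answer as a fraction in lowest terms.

96/253

There are C(25,5) = 53130 ways to choose 5 from 25.
Selections with exactly 2 altos: choose 2 of the 9 altos and 3 of the 16 sopranos, C(9,2)·C(16,3) = 36·560 = 20160.
Probability = 20160/53130 = 96/253.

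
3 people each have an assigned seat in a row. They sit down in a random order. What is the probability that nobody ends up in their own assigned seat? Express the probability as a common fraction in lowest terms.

There are 3! = 6 seatings.
By inclusion-exclusion, seatings with no fixed points: C(3,0)·3! − C(3,1)·2! + C(3,2)·1! − C(3,3)·0! = 2.
Probability = 2/6 = 1/3.

1/3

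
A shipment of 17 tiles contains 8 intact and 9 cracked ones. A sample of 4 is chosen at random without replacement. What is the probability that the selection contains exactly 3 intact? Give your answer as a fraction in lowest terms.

18/85

Total number of selections: C(17,4) = 2380.
Selections with exactly 3 intact: choose 3 of the 8 intact and 1 of the 9 cracked, C(8,3)·C(9,1) = 56·9 = 504.
Probability = 504/2380 = 18/85.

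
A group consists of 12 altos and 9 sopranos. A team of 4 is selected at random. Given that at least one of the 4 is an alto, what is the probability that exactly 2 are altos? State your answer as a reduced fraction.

Work in counts. Selections with at least one alto: C(21,4) − C(9,4) = 5985 − 126 = 5859.
Of those, selections where exactly 2 are altos: C(12,2)·C(9,2) = 66·36 = 2376.
Conditional probability = 2376/5859 = 88/217.

88/217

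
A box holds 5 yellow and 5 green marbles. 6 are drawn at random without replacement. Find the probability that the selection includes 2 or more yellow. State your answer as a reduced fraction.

41/42

There are C(10,6) = 210 ways to choose the 6.
Favorable selections (2 or more yellow): C(5,2)·C(5,4) + C(5,3)·C(5,3) + C(5,4)·C(5,2) + C(5,5)·C(5,1) = 50 + 100 + 50 + 5 = 205.
Probability = 205/210 = 41/42.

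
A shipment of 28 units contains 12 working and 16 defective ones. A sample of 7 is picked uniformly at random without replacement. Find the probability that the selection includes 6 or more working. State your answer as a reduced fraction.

There are C(28,7) = 1184040 ways to choose the 7.
Favorable selections (6 or more working): C(12,6)·C(16,1) + C(12,7)·C(16,0) = 14784 + 792 = 15576.
Probability = 15576/1184040 = 59/4485.

59/4485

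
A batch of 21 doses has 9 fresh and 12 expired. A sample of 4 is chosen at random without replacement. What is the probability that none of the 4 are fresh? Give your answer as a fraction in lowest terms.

11/133

There are C(21,4) = 5985 possible selections.
Selections with no fresh (all expired): C(12,4) = 495.
Probability = 495/5985 = 11/133.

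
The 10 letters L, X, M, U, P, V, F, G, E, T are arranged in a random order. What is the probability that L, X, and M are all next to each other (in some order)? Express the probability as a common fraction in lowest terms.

There are 10! = 3628800 arrangements.
Treat the three as one block: 8! placements × 3! orders within the block = 40320·6 = 241920.
Probability = 241920/3628800 = 1/15.

1/15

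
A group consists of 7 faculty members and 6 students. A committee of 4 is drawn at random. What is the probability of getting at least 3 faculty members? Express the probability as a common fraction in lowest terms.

There are C(13,4) = 715 ways to choose the 4.
Favorable selections (at least 3 faculty members): C(7,3)·C(6,1) + C(7,4)·C(6,0) = 210 + 35 = 245.
Probability = 245/715 = 49/143.

49/143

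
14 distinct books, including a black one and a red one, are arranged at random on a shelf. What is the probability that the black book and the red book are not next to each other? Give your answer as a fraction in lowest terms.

There are 14! = 87178291200 arrangements.
Arrangements with the black book and the red book adjacent: 2·13! = 12454041600.
So not adjacent: 87178291200 − 12454041600 = 74724249600, probability 74724249600/87178291200 = 6/7.

6/7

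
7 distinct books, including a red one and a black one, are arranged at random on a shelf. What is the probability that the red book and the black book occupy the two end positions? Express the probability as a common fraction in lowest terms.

There are 7! = 5040 arrangements.
Place the red book and the black book at the ends in 2 ways, arrange the remaining 5 in 5! = 120 ways: 2·120 = 240.
Probability = 240/5040 = 1/21.

1/21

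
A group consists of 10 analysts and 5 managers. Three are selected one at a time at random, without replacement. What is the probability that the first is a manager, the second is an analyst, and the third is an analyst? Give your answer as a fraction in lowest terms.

15/91

Multiply the conditional probabilities at each draw: 5/15 · 10/14 · 9/13 = 450/2730 = 15/91.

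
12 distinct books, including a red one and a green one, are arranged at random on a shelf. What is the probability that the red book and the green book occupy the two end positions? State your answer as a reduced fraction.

1/66

There are 12! = 479001600 arrangements.
Place the red book and the green book at the ends in 2 ways, arrange the remaining 10 in 10! = 3628800 ways: 2·3628800 = 7257600.
Probability = 7257600/479001600 = 1/66.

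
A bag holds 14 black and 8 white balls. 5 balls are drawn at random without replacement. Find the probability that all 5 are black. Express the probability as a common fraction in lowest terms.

There are C(22,5) = 26334 possible selections.
Selections with all black: C(14,5) = 2002.
Probability = 2002/26334 = 13/171.

13/171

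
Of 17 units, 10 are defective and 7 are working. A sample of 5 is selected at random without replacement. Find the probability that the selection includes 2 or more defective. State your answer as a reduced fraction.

There are C(17,5) = 6188 ways to choose the 5.
Count the complement (fewer than 2 defective): C(10,0)·C(7,5) + C(10,1)·C(7,4) = 21 + 350 = 371.
Probability = 1 − 371/6188 = 5817/6188 = 831/884.

831/884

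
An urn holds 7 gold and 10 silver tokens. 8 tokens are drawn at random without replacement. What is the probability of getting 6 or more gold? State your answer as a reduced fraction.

5/374

Total selections: C(17,8) = 24310.
Favorable selections (6 or more gold): C(7,6)·C(10,2) + C(7,7)·C(10,1) = 315 + 10 = 325.
Probability = 325/24310 = 5/374.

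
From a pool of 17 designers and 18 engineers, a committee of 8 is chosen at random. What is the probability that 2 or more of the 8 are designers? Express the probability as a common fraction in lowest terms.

Total selections: C(35,8) = 23535820.
Count the complement (fewer than 2 designers): C(17,0)·C(18,8) + C(17,1)·C(18,7) = 43758 + 541008 = 584766.
Probability = 1 − 584766/23535820 = 22951054/23535820 = 96433/98890.

96433/98890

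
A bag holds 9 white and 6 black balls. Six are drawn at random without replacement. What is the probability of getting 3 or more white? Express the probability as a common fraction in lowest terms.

Total selections: C(15,6) = 5005.
Count the complement (fewer than 3 white): C(9,0)·C(6,6) + C(9,1)·C(6,5) + C(9,2)·C(6,4) = 1 + 54 + 540 = 595.
Probability = 1 − 595/5005 = 4410/5005 = 126/143.

126/143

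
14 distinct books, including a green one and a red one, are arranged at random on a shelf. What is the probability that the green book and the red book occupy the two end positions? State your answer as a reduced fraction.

1/91

There are 14! = 87178291200 arrangements.
Place the green book and the red book at the ends in 2 ways, arrange the remaining 12 in 12! = 479001600 ways: 2·479001600 = 958003200.
Probability = 958003200/87178291200 = 1/91.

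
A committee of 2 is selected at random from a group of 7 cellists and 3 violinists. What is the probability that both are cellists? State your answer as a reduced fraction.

There are C(10,2) = 45 possible selections.
Selections with all cellists: C(7,2) = 21.
Probability = 21/45 = 7/15.

7/15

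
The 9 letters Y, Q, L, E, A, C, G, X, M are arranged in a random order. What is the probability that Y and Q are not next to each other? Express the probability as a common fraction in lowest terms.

7/9

There are 9! = 362880 arrangements.
Arrangements with Y and Q adjacent: 2·8! = 80640.
So not adjacent: 362880 − 80640 = 282240, probability 282240/362880 = 7/9.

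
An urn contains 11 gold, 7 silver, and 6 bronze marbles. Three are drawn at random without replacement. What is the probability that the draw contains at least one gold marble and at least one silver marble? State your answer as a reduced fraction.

There are C(24,3) = 2024 possible draws.
By inclusion-exclusion on the complements, draws missing all gold or all silver: C(13,3) + C(17,3) − C(6,3) = 286 + 680 − 20 = 946.
So draws with at least one of each: 2024 − 946 = 1078, probability 1078/2024 = 49/92.

49/92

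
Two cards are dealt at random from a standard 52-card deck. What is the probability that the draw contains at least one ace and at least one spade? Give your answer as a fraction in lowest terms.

There are C(52,2) = 1326 possible draws.
By inclusion-exclusion on the complements, draws missing all aces or all spades: C(48,2) + C(39,2) − C(36,2) = 1128 + 741 − 630 = 1239.
So draws with at least one of each: 1326 − 1239 = 87, probability 87/1326 = 29/442.

29/442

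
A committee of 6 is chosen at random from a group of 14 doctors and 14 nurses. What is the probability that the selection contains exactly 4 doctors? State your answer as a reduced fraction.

1001/4140

There are C(28,6) = 376740 ways to choose 6 from 28.
Selections with exactly 4 doctors: choose 4 of the 14 doctors and 2 of the 14 nurses, C(14,4)·C(14,2) = 1001·91 = 91091.
Probability = 91091/376740 = 1001/4140.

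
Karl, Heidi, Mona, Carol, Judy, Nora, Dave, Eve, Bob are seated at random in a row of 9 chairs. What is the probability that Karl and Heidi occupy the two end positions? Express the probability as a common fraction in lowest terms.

1/36

There are 9! = 362880 arrangements.
Place Karl and Heidi at the ends in 2 ways, arrange the remaining 7 in 7! = 5040 ways: 2·5040 = 10080.
Probability = 10080/362880 = 1/36.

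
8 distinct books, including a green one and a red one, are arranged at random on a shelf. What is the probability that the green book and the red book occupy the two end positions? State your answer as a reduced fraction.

1/28

There are 8! = 40320 arrangements.
Place the green book and the red book at the ends in 2 ways, arrange the remaining 6 in 6! = 720 ways: 2·720 = 1440.
Probability = 1440/40320 = 1/28.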